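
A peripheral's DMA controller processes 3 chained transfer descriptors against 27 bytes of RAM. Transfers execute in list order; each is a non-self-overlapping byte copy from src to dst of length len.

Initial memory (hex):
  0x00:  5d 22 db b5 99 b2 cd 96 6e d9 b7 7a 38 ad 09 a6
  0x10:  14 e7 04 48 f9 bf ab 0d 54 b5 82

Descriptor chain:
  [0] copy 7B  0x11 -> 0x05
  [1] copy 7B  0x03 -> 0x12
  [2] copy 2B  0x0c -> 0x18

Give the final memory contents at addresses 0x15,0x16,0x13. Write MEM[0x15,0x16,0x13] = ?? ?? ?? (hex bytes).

MEM[0x15,0x16,0x13] = 04 48 99

#0 dst[0x05+7] := {0xe7,0x04,0x48,0xf9,0xbf,0xab,0x0d}
#1 dst[0x12+7] := {0xb5,0x99,0xe7,0x04,0x48,0xf9,0xbf}
#2 dst[0x18+2] := {0x38,0xad}
query mem[0x15]=0x04, mem[0x16]=0x48, mem[0x13]=0x99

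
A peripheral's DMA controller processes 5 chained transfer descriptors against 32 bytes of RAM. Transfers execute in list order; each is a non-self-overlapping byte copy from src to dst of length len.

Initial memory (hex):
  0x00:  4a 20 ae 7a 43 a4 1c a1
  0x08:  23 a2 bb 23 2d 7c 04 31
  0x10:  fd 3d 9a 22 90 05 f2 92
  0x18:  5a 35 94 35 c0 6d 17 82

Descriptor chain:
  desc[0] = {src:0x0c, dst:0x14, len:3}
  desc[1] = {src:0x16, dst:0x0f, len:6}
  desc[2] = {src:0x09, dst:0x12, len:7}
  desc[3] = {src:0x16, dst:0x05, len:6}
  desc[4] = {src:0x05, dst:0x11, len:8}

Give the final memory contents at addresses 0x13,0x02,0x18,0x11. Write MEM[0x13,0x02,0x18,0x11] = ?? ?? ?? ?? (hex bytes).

#0 dst[0x14+3] := {0x2d,0x7c,0x04}
#1 dst[0x0f+6] := {0x04,0x92,0x5a,0x35,0x94,0x35}
#2 dst[0x12+7] := {0xa2,0xbb,0x23,0x2d,0x7c,0x04,0x04}
#3 dst[0x05+6] := {0x7c,0x04,0x04,0x35,0x94,0x35}
#4 dst[0x11+8] := {0x7c,0x04,0x04,0x35,0x94,0x35,0x23,0x2d}
query mem[0x13]=0x04, mem[0x02]=0xae, mem[0x18]=0x2d, mem[0x11]=0x7c

MEM[0x13,0x02,0x18,0x11] = 04 ae 2d 7c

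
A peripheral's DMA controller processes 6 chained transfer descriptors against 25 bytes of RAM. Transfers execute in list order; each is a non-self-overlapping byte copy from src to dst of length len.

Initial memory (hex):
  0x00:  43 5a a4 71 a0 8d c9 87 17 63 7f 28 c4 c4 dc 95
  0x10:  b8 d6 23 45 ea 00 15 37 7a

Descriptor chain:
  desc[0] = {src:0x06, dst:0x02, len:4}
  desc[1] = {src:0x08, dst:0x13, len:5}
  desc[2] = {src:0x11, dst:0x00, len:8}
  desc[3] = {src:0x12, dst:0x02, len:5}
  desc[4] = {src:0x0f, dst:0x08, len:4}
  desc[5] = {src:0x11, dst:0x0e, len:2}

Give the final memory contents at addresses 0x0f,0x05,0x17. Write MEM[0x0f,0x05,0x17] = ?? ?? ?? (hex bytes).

  after D0: wrote 4B at 0x02 = c9871763
  after D1: wrote 5B at 0x13 = 17637f28c4
  after D2: wrote 8B at 0x00 = d62317637f28c47a
  after D3: wrote 5B at 0x02 = 2317637f28
  after D4: wrote 4B at 0x08 = 95b8d623
  after D5: wrote 2B at 0x0e = d623
query mem[0x0f]=0x23, mem[0x05]=0x7f, mem[0x17]=0xc4

MEM[0x0f,0x05,0x17] = 23 7f c4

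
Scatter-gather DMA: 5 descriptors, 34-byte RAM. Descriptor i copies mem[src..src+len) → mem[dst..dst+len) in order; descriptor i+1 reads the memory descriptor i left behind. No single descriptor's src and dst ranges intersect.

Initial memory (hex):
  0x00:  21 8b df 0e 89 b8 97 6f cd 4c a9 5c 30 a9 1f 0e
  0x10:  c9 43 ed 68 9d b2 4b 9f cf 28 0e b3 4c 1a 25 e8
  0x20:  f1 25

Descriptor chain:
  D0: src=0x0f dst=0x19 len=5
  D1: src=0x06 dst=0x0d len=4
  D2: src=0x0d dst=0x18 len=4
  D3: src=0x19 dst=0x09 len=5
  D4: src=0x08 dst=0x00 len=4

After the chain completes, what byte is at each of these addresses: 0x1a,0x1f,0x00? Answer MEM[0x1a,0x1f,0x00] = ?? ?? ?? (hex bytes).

MEM[0x1a,0x1f,0x00] = cd e8 cd

  after D0: wrote 5B at 0x19 = 0ec943ed68
  after D1: wrote 4B at 0x0d = 976fcd4c
  after D2: wrote 4B at 0x18 = 976fcd4c
  after D3: wrote 5B at 0x09 = 6fcd4ced68
  after D4: wrote 4B at 0x00 = cd6fcd4c
query mem[0x1a]=0xcd, mem[0x1f]=0xe8, mem[0x00]=0xcd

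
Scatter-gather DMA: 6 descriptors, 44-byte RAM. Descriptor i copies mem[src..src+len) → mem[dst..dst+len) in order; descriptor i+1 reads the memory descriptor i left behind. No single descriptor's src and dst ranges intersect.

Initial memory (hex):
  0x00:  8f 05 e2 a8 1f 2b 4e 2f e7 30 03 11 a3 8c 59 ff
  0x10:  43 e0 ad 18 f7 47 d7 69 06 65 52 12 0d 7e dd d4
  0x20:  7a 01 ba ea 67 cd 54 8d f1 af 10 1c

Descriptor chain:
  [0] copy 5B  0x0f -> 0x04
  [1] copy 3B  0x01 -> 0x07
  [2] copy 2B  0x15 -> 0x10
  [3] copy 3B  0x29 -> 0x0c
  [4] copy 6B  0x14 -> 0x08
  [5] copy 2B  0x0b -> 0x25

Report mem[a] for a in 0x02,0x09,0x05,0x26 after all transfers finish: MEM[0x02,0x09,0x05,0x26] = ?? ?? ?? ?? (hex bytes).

MEM[0x02,0x09,0x05,0x26] = e2 47 43 06

#0 dst[0x04+5] := {0xff,0x43,0xe0,0xad,0x18}
#1 dst[0x07+3] := {0x05,0xe2,0xa8}
#2 dst[0x10+2] := {0x47,0xd7}
#3 dst[0x0c+3] := {0xaf,0x10,0x1c}
#4 dst[0x08+6] := {0xf7,0x47,0xd7,0x69,0x06,0x65}
#5 dst[0x25+2] := {0x69,0x06}
query mem[0x02]=0xe2, mem[0x09]=0x47, mem[0x05]=0x43, mem[0x26]=0x06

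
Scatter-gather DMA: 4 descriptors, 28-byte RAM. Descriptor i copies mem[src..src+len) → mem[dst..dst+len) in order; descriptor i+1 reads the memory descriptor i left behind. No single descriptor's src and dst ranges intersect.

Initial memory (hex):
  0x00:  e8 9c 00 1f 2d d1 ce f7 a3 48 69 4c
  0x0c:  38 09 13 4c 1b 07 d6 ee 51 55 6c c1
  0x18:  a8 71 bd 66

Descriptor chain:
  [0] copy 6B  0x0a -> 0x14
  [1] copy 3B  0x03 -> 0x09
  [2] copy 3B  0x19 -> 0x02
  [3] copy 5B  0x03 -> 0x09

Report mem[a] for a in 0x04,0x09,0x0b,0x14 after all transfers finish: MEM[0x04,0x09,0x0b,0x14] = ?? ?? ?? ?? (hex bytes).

MEM[0x04,0x09,0x0b,0x14] = 66 bd d1 69

D0: mem[0x14..0x19] <- [69 4c 38 09 13 4c]
D1: mem[0x09..0x0b] <- [1f 2d d1]
D2: mem[0x02..0x04] <- [4c bd 66]
D3: mem[0x09..0x0d] <- [bd 66 d1 ce f7]
query mem[0x04]=0x66, mem[0x09]=0xbd, mem[0x0b]=0xd1, mem[0x14]=0x69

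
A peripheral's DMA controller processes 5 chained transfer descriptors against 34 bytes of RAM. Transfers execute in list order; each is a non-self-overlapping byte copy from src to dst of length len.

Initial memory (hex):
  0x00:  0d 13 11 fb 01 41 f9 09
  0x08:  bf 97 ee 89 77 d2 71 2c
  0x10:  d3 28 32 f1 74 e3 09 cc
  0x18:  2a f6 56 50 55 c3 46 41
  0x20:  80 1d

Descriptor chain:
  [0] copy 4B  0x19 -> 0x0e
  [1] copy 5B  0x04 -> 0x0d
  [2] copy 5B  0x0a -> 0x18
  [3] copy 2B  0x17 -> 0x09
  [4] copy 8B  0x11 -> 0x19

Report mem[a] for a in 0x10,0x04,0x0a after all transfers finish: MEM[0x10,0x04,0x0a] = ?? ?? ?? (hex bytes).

MEM[0x10,0x04,0x0a] = 09 01 ee

#0 dst[0x0e+4] := {0xf6,0x56,0x50,0x55}
#1 dst[0x0d+5] := {0x01,0x41,0xf9,0x09,0xbf}
#2 dst[0x18+5] := {0xee,0x89,0x77,0x01,0x41}
#3 dst[0x09+2] := {0xcc,0xee}
#4 dst[0x19+8] := {0xbf,0x32,0xf1,0x74,0xe3,0x09,0xcc,0xee}
query mem[0x10]=0x09, mem[0x04]=0x01, mem[0x0a]=0xee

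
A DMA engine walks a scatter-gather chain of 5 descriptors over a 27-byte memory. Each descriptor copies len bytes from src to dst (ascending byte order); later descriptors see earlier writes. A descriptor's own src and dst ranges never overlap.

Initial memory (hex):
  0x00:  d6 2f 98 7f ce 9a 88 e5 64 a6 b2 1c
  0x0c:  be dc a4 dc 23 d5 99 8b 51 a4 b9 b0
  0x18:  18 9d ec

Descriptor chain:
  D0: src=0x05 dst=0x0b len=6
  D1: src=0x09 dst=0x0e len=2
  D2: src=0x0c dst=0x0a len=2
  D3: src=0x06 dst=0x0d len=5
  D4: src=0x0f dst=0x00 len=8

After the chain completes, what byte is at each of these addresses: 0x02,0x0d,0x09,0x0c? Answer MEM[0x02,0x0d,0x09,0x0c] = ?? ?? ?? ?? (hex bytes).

MEM[0x02,0x0d,0x09,0x0c] = 88 88 a6 88

D0: mem[0x0b..0x10] <- [9a 88 e5 64 a6 b2]
D1: mem[0x0e..0x0f] <- [a6 b2]
D2: mem[0x0a..0x0b] <- [88 e5]
D3: mem[0x0d..0x11] <- [88 e5 64 a6 88]
D4: mem[0x00..0x07] <- [64 a6 88 99 8b 51 a4 b9]
query mem[0x02]=0x88, mem[0x0d]=0x88, mem[0x09]=0xa6, mem[0x0c]=0x88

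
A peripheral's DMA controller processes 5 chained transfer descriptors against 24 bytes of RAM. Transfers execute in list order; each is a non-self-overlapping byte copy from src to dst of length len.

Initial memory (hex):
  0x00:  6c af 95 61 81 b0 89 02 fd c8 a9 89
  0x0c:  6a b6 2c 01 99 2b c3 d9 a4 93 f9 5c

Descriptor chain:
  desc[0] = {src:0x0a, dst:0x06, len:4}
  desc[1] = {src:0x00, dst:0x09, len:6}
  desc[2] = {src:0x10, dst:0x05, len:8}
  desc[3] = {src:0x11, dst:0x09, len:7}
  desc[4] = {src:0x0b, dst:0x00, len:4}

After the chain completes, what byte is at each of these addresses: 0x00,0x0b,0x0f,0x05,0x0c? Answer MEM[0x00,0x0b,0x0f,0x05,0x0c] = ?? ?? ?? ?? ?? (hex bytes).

MEM[0x00,0x0b,0x0f,0x05,0x0c] = d9 d9 5c 99 a4

D0: mem[0x06..0x09] <- [a9 89 6a b6]
D1: mem[0x09..0x0e] <- [6c af 95 61 81 b0]
D2: mem[0x05..0x0c] <- [99 2b c3 d9 a4 93 f9 5c]
D3: mem[0x09..0x0f] <- [2b c3 d9 a4 93 f9 5c]
D4: mem[0x00..0x03] <- [d9 a4 93 f9]
query mem[0x00]=0xd9, mem[0x0b]=0xd9, mem[0x0f]=0x5c, mem[0x05]=0x99, mem[0x0c]=0xa4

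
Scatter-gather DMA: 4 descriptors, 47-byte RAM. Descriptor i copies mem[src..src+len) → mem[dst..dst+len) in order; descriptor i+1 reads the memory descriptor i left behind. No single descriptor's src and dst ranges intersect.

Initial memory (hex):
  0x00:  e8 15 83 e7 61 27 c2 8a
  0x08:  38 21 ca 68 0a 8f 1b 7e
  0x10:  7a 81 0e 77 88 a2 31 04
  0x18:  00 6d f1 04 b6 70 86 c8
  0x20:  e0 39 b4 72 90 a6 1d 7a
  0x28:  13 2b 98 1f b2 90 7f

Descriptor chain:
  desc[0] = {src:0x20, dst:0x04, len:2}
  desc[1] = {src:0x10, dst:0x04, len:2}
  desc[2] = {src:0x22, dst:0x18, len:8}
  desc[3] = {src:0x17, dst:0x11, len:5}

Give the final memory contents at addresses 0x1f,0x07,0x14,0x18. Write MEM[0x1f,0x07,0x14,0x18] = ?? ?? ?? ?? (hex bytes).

  after D0: wrote 2B at 0x04 = e039
  after D1: wrote 2B at 0x04 = 7a81
  after D2: wrote 8B at 0x18 = b47290a61d7a132b
  after D3: wrote 5B at 0x11 = 04b47290a6
query mem[0x1f]=0x2b, mem[0x07]=0x8a, mem[0x14]=0x90, mem[0x18]=0xb4

MEM[0x1f,0x07,0x14,0x18] = 2b 8a 90 b4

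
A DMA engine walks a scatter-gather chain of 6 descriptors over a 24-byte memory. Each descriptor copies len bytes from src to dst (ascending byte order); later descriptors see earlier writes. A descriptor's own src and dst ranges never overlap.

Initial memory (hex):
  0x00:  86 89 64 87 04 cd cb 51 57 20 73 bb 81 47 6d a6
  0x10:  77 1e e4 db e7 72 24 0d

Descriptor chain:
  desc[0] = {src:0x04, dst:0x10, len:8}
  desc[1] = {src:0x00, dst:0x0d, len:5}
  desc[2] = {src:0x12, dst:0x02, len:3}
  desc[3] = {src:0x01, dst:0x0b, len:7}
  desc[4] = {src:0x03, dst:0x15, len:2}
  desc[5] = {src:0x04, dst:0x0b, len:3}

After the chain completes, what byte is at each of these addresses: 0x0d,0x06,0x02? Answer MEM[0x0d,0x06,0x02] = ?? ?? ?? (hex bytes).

#0 dst[0x10+8] := {0x04,0xcd,0xcb,0x51,0x57,0x20,0x73,0xbb}
#1 dst[0x0d+5] := {0x86,0x89,0x64,0x87,0x04}
#2 dst[0x02+3] := {0xcb,0x51,0x57}
#3 dst[0x0b+7] := {0x89,0xcb,0x51,0x57,0xcd,0xcb,0x51}
#4 dst[0x15+2] := {0x51,0x57}
#5 dst[0x0b+3] := {0x57,0xcd,0xcb}
query mem[0x0d]=0xcb, mem[0x06]=0xcb, mem[0x02]=0xcb

MEM[0x0d,0x06,0x02] = cb cb cb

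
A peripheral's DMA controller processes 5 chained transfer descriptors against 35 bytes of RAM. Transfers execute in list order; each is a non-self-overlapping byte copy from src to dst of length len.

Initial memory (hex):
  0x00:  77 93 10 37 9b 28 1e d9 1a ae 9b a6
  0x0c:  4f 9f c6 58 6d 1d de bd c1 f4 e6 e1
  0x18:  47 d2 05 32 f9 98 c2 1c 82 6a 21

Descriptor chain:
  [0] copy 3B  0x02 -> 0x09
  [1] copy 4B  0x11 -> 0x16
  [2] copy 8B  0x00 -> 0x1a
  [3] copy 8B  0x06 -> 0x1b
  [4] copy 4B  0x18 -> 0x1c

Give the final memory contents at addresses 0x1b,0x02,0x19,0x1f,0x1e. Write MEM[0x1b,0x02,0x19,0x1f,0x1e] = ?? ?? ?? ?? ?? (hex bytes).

[0] 0x02->0x09 len=3 : 10 37 9b
[1] 0x11->0x16 len=4 : 1d de bd c1
[2] 0x00->0x1a len=8 : 77 93 10 37 9b 28 1e d9
[3] 0x06->0x1b len=8 : 1e d9 1a 10 37 9b 4f 9f
[4] 0x18->0x1c len=4 : bd c1 77 1e
query mem[0x1b]=0x1e, mem[0x02]=0x10, mem[0x19]=0xc1, mem[0x1f]=0x1e, mem[0x1e]=0x77

MEM[0x1b,0x02,0x19,0x1f,0x1e] = 1e 10 c1 1e 77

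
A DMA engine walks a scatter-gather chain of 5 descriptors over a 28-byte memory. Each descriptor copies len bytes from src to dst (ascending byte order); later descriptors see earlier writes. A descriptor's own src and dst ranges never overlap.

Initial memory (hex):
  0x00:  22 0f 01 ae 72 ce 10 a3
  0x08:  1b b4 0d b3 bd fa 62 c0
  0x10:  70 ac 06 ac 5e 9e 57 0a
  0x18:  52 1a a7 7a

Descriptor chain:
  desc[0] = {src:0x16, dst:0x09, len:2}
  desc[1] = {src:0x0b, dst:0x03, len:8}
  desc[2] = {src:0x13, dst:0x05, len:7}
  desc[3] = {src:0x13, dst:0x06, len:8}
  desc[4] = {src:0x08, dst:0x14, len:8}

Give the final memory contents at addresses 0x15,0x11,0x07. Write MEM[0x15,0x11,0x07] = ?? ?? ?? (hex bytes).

MEM[0x15,0x11,0x07] = 57 ac 5e

#0 dst[0x09+2] := {0x57,0x0a}
#1 dst[0x03+8] := {0xb3,0xbd,0xfa,0x62,0xc0,0x70,0xac,0x06}
#2 dst[0x05+7] := {0xac,0x5e,0x9e,0x57,0x0a,0x52,0x1a}
#3 dst[0x06+8] := {0xac,0x5e,0x9e,0x57,0x0a,0x52,0x1a,0xa7}
#4 dst[0x14+8] := {0x9e,0x57,0x0a,0x52,0x1a,0xa7,0x62,0xc0}
query mem[0x15]=0x57, mem[0x11]=0xac, mem[0x07]=0x5e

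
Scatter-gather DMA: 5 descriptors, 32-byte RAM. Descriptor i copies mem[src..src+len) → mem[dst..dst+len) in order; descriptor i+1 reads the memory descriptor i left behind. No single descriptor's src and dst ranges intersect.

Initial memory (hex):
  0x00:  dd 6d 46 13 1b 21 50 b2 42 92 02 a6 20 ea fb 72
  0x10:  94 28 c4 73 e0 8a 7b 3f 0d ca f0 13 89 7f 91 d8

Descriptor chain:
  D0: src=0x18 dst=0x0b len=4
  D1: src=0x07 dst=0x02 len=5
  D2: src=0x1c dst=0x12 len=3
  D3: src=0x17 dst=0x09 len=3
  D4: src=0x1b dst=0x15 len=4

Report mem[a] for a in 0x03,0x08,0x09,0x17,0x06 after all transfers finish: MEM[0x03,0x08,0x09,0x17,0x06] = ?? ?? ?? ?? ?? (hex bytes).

MEM[0x03,0x08,0x09,0x17,0x06] = 42 42 3f 7f 0d

D0: mem[0x0b..0x0e] <- [0d ca f0 13]
D1: mem[0x02..0x06] <- [b2 42 92 02 0d]
D2: mem[0x12..0x14] <- [89 7f 91]
D3: mem[0x09..0x0b] <- [3f 0d ca]
D4: mem[0x15..0x18] <- [13 89 7f 91]
query mem[0x03]=0x42, mem[0x08]=0x42, mem[0x09]=0x3f, mem[0x17]=0x7f, mem[0x06]=0x0d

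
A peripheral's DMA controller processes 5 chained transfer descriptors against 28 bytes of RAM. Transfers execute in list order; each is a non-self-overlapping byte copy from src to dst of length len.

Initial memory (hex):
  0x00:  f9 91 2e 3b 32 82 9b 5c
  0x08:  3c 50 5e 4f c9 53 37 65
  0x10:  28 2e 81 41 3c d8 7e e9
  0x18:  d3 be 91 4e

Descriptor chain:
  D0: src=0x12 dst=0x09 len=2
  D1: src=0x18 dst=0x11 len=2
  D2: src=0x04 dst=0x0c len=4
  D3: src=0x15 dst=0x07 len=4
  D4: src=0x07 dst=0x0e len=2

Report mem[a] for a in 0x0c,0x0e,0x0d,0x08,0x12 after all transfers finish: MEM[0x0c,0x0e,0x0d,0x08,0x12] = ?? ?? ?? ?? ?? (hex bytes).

[0] 0x12->0x09 len=2 : 81 41
[1] 0x18->0x11 len=2 : d3 be
[2] 0x04->0x0c len=4 : 32 82 9b 5c
[3] 0x15->0x07 len=4 : d8 7e e9 d3
[4] 0x07->0x0e len=2 : d8 7e
query mem[0x0c]=0x32, mem[0x0e]=0xd8, mem[0x0d]=0x82, mem[0x08]=0x7e, mem[0x12]=0xbe

MEM[0x0c,0x0e,0x0d,0x08,0x12] = 32 d8 82 7e be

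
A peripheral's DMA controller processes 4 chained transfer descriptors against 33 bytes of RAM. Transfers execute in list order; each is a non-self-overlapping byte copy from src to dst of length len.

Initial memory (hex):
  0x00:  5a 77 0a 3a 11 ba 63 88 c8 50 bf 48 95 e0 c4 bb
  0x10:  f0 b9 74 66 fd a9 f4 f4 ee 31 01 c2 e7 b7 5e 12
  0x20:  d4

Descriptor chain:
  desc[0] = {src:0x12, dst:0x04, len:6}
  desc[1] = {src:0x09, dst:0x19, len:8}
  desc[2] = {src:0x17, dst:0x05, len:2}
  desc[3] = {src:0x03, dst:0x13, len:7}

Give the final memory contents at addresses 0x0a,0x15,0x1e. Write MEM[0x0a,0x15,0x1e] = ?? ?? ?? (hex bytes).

D0: mem[0x04..0x09] <- [74 66 fd a9 f4 f4]
D1: mem[0x19..0x20] <- [f4 bf 48 95 e0 c4 bb f0]
D2: mem[0x05..0x06] <- [f4 ee]
D3: mem[0x13..0x19] <- [3a 74 f4 ee a9 f4 f4]
query mem[0x0a]=0xbf, mem[0x15]=0xf4, mem[0x1e]=0xc4

MEM[0x0a,0x15,0x1e] = bf f4 c4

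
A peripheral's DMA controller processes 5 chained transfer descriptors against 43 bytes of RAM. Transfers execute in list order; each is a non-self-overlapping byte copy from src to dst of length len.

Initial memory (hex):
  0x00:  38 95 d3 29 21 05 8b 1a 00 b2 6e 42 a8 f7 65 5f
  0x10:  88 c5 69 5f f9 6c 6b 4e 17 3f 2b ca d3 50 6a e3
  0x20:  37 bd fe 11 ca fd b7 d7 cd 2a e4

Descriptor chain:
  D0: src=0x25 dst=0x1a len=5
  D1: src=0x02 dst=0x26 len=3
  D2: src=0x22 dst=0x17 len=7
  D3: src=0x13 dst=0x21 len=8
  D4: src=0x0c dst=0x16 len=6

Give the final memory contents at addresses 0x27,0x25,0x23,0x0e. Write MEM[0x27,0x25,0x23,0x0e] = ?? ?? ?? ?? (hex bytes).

  after D0: wrote 5B at 0x1a = fdb7d7cd2a
  after D1: wrote 3B at 0x26 = d32921
  after D2: wrote 7B at 0x17 = fe11cafdd32921
  after D3: wrote 8B at 0x21 = 5ff96c6bfe11cafd
  after D4: wrote 6B at 0x16 = a8f7655f88c5
query mem[0x27]=0xca, mem[0x25]=0xfe, mem[0x23]=0x6c, mem[0x0e]=0x65

MEM[0x27,0x25,0x23,0x0e] = ca fe 6c 65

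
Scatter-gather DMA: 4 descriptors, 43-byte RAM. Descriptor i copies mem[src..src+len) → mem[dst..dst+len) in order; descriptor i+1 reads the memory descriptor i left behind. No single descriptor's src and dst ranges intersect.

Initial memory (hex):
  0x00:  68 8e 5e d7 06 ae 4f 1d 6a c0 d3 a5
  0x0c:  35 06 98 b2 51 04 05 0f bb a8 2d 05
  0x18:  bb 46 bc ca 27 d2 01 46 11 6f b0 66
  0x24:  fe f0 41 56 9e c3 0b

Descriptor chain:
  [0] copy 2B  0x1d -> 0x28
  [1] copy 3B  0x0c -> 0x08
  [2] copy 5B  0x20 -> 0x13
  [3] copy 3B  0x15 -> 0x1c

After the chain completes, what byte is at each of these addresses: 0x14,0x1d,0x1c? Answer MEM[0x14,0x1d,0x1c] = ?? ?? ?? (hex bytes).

  after D0: wrote 2B at 0x28 = d201
  after D1: wrote 3B at 0x08 = 350698
  after D2: wrote 5B at 0x13 = 116fb066fe
  after D3: wrote 3B at 0x1c = b066fe
query mem[0x14]=0x6f, mem[0x1d]=0x66, mem[0x1c]=0xb0

MEM[0x14,0x1d,0x1c] = 6f 66 b0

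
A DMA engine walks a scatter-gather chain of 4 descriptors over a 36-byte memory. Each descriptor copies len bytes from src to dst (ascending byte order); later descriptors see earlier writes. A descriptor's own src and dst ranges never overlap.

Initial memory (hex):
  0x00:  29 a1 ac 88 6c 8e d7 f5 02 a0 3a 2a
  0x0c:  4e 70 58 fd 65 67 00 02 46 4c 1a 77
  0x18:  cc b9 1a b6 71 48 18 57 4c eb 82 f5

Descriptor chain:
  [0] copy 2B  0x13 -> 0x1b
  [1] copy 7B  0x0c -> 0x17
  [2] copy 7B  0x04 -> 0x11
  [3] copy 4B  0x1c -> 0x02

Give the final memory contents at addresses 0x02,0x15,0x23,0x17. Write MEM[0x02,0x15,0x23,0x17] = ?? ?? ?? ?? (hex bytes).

MEM[0x02,0x15,0x23,0x17] = 67 02 f5 3a

  after D0: wrote 2B at 0x1b = 0246
  after D1: wrote 7B at 0x17 = 4e7058fd656700
  after D2: wrote 7B at 0x11 = 6c8ed7f502a03a
  after D3: wrote 4B at 0x02 = 67001857
query mem[0x02]=0x67, mem[0x15]=0x02, mem[0x23]=0xf5, mem[0x17]=0x3a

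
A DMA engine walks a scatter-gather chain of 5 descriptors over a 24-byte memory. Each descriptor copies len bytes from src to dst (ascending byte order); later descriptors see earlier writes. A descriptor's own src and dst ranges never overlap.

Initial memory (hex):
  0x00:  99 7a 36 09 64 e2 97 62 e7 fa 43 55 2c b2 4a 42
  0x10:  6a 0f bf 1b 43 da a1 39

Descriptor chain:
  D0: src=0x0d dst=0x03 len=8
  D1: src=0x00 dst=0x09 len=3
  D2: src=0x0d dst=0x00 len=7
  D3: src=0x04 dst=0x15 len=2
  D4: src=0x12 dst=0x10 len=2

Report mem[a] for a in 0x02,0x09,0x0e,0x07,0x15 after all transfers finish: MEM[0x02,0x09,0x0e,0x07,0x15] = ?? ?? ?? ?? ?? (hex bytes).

  after D0: wrote 8B at 0x03 = b24a426a0fbf1b43
  after D1: wrote 3B at 0x09 = 997a36
  after D2: wrote 7B at 0x00 = b24a426a0fbf1b
  after D3: wrote 2B at 0x15 = 0fbf
  after D4: wrote 2B at 0x10 = bf1b
query mem[0x02]=0x42, mem[0x09]=0x99, mem[0x0e]=0x4a, mem[0x07]=0x0f, mem[0x15]=0x0f

MEM[0x02,0x09,0x0e,0x07,0x15] = 42 99 4a 0f 0f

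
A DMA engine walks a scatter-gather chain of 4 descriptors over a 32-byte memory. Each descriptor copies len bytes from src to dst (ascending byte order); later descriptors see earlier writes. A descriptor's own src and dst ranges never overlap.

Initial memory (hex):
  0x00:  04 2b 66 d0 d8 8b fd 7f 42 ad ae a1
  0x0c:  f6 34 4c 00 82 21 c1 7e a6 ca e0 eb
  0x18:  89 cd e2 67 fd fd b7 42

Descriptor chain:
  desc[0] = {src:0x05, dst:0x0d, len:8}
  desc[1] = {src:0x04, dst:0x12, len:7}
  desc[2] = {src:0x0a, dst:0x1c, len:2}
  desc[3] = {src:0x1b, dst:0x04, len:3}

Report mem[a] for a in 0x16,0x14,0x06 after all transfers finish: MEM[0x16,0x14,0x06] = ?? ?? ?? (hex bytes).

MEM[0x16,0x14,0x06] = 42 fd a1

[0] 0x05->0x0d len=8 : 8b fd 7f 42 ad ae a1 f6
[1] 0x04->0x12 len=7 : d8 8b fd 7f 42 ad ae
[2] 0x0a->0x1c len=2 : ae a1
[3] 0x1b->0x04 len=3 : 67 ae a1
query mem[0x16]=0x42, mem[0x14]=0xfd, mem[0x06]=0xa1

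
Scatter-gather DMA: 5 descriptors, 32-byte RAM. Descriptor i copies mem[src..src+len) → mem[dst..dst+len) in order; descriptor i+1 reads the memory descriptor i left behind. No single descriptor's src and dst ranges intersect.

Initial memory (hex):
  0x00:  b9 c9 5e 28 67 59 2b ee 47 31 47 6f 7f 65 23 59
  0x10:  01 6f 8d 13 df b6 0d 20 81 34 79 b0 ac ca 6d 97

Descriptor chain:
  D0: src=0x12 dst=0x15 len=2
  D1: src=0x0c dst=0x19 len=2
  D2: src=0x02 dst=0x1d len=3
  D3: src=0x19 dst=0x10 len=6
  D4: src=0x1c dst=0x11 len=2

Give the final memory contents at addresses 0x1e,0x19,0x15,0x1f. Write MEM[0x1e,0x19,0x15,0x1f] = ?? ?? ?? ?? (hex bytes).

MEM[0x1e,0x19,0x15,0x1f] = 28 7f 28 67

D0: mem[0x15..0x16] <- [8d 13]
D1: mem[0x19..0x1a] <- [7f 65]
D2: mem[0x1d..0x1f] <- [5e 28 67]
D3: mem[0x10..0x15] <- [7f 65 b0 ac 5e 28]
D4: mem[0x11..0x12] <- [ac 5e]
query mem[0x1e]=0x28, mem[0x19]=0x7f, mem[0x15]=0x28, mem[0x1f]=0x67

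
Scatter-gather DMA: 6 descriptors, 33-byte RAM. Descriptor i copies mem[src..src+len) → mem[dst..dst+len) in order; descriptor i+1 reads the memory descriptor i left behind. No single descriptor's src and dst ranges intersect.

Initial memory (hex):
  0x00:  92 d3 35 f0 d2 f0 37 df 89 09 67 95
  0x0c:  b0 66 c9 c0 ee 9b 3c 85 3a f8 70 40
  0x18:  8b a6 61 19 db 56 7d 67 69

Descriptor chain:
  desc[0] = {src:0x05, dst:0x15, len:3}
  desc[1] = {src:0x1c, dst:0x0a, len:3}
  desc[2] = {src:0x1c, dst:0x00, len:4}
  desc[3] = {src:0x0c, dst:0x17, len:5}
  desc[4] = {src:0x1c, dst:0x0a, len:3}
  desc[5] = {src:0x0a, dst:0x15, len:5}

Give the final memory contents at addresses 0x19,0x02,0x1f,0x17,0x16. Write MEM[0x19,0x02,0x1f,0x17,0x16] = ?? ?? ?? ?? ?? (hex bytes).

D0: mem[0x15..0x17] <- [f0 37 df]
D1: mem[0x0a..0x0c] <- [db 56 7d]
D2: mem[0x00..0x03] <- [db 56 7d 67]
D3: mem[0x17..0x1b] <- [7d 66 c9 c0 ee]
D4: mem[0x0a..0x0c] <- [db 56 7d]
D5: mem[0x15..0x19] <- [db 56 7d 66 c9]
query mem[0x19]=0xc9, mem[0x02]=0x7d, mem[0x1f]=0x67, mem[0x17]=0x7d, mem[0x16]=0x56

MEM[0x19,0x02,0x1f,0x17,0x16] = c9 7d 67 7d 56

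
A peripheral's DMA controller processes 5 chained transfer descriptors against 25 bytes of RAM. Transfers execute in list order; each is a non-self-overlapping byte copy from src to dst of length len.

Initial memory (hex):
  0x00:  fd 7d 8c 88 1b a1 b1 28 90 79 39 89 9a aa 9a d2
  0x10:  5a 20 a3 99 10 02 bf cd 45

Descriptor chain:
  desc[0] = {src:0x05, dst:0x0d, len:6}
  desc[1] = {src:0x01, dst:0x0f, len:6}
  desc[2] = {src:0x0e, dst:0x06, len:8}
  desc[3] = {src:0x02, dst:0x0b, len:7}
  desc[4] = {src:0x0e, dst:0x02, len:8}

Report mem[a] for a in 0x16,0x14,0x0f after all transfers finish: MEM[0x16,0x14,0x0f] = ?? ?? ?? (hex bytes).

[0] 0x05->0x0d len=6 : a1 b1 28 90 79 39
[1] 0x01->0x0f len=6 : 7d 8c 88 1b a1 b1
[2] 0x0e->0x06 len=8 : b1 7d 8c 88 1b a1 b1 02
[3] 0x02->0x0b len=7 : 8c 88 1b a1 b1 7d 8c
[4] 0x0e->0x02 len=8 : a1 b1 7d 8c 1b a1 b1 02
query mem[0x16]=0xbf, mem[0x14]=0xb1, mem[0x0f]=0xb1

MEM[0x16,0x14,0x0f] = bf b1 b1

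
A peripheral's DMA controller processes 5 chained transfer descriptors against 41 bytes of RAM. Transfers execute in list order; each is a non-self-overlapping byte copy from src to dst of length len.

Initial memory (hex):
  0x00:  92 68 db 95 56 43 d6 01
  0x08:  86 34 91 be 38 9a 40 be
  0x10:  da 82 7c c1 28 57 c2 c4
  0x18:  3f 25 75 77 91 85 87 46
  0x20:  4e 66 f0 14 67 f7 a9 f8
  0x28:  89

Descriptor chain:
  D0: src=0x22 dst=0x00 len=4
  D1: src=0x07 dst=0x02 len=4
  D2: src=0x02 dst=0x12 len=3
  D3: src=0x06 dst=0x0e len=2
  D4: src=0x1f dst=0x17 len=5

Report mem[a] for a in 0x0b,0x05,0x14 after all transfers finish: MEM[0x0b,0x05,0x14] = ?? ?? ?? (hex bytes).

  after D0: wrote 4B at 0x00 = f01467f7
  after D1: wrote 4B at 0x02 = 01863491
  after D2: wrote 3B at 0x12 = 018634
  after D3: wrote 2B at 0x0e = d601
  after D4: wrote 5B at 0x17 = 464e66f014
query mem[0x0b]=0xbe, mem[0x05]=0x91, mem[0x14]=0x34

MEM[0x0b,0x05,0x14] = be 91 34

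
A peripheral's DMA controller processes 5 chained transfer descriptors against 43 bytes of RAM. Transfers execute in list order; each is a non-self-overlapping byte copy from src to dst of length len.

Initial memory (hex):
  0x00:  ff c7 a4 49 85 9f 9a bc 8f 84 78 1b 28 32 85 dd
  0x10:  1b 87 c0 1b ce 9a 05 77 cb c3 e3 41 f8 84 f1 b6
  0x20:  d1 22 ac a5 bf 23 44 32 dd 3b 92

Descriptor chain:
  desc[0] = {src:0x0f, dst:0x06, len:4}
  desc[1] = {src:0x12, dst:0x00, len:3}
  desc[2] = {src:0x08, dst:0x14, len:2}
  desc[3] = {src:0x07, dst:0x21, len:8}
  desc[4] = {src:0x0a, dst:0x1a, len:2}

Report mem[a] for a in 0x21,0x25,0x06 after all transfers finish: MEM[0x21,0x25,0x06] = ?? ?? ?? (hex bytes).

D0: mem[0x06..0x09] <- [dd 1b 87 c0]
D1: mem[0x00..0x02] <- [c0 1b ce]
D2: mem[0x14..0x15] <- [87 c0]
D3: mem[0x21..0x28] <- [1b 87 c0 78 1b 28 32 85]
D4: mem[0x1a..0x1b] <- [78 1b]
query mem[0x21]=0x1b, mem[0x25]=0x1b, mem[0x06]=0xdd

MEM[0x21,0x25,0x06] = 1b 1b dd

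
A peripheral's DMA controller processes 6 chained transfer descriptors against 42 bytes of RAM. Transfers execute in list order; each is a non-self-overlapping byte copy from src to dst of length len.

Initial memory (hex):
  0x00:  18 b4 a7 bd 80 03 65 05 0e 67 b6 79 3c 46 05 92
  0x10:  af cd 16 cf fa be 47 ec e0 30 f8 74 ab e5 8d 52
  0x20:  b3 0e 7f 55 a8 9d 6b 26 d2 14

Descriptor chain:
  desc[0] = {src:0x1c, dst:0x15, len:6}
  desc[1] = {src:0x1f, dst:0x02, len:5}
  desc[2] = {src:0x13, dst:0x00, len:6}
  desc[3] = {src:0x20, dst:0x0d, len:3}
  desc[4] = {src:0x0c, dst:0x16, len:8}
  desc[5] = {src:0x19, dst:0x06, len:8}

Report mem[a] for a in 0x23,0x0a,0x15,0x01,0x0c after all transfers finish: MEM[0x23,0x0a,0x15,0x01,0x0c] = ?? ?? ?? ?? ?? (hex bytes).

MEM[0x23,0x0a,0x15,0x01,0x0c] = 55 cf ab fa 52

  after D0: wrote 6B at 0x15 = abe58d52b30e
  after D1: wrote 5B at 0x02 = 52b30e7f55
  after D2: wrote 6B at 0x00 = cffaabe58d52
  after D3: wrote 3B at 0x0d = b30e7f
  after D4: wrote 8B at 0x16 = 3cb30e7fafcd16cf
  after D5: wrote 8B at 0x06 = 7fafcd16cf8d52b3
query mem[0x23]=0x55, mem[0x0a]=0xcf, mem[0x15]=0xab, mem[0x01]=0xfa, mem[0x0c]=0x52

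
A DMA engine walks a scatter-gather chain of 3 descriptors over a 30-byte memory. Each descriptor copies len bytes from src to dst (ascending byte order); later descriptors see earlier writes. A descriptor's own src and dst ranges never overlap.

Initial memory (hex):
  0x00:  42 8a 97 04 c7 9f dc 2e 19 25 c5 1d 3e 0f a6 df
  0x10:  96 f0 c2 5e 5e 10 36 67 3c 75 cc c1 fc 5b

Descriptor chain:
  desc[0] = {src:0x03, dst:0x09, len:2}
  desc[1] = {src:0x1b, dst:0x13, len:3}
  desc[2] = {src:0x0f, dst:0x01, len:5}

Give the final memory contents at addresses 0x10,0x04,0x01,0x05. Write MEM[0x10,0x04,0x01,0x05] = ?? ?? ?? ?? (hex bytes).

#0 dst[0x09+2] := {0x04,0xc7}
#1 dst[0x13+3] := {0xc1,0xfc,0x5b}
#2 dst[0x01+5] := {0xdf,0x96,0xf0,0xc2,0xc1}
query mem[0x10]=0x96, mem[0x04]=0xc2, mem[0x01]=0xdf, mem[0x05]=0xc1

MEM[0x10,0x04,0x01,0x05] = 96 c2 df c1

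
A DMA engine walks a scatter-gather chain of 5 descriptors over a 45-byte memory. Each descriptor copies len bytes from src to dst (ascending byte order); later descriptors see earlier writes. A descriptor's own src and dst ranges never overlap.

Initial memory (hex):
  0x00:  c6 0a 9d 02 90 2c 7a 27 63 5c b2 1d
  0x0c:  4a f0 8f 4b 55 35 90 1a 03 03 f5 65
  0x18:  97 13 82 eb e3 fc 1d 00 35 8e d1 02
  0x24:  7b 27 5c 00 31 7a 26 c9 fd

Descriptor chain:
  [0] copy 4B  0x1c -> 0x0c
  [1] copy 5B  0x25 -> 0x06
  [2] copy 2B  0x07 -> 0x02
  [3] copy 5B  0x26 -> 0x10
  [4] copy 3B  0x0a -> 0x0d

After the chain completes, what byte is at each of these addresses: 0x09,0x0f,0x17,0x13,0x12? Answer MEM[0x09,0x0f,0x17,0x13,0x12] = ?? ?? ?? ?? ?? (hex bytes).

MEM[0x09,0x0f,0x17,0x13,0x12] = 31 e3 65 7a 31

#0 dst[0x0c+4] := {0xe3,0xfc,0x1d,0x00}
#1 dst[0x06+5] := {0x27,0x5c,0x00,0x31,0x7a}
#2 dst[0x02+2] := {0x5c,0x00}
#3 dst[0x10+5] := {0x5c,0x00,0x31,0x7a,0x26}
#4 dst[0x0d+3] := {0x7a,0x1d,0xe3}
query mem[0x09]=0x31, mem[0x0f]=0xe3, mem[0x17]=0x65, mem[0x13]=0x7a, mem[0x12]=0x31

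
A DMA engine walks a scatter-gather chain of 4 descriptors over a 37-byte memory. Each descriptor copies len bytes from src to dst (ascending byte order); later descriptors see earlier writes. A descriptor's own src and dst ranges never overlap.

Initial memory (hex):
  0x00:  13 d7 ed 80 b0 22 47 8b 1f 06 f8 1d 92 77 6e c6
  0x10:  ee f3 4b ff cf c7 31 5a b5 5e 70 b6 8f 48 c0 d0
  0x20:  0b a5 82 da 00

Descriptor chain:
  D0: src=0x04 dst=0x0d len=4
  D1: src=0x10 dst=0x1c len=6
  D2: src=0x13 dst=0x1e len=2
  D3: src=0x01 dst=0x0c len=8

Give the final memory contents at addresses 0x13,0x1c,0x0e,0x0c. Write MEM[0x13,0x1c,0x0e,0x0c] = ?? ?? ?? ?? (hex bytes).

MEM[0x13,0x1c,0x0e,0x0c] = 1f 8b 80 d7

#0 dst[0x0d+4] := {0xb0,0x22,0x47,0x8b}
#1 dst[0x1c+6] := {0x8b,0xf3,0x4b,0xff,0xcf,0xc7}
#2 dst[0x1e+2] := {0xff,0xcf}
#3 dst[0x0c+8] := {0xd7,0xed,0x80,0xb0,0x22,0x47,0x8b,0x1f}
query mem[0x13]=0x1f, mem[0x1c]=0x8b, mem[0x0e]=0x80, mem[0x0c]=0xd7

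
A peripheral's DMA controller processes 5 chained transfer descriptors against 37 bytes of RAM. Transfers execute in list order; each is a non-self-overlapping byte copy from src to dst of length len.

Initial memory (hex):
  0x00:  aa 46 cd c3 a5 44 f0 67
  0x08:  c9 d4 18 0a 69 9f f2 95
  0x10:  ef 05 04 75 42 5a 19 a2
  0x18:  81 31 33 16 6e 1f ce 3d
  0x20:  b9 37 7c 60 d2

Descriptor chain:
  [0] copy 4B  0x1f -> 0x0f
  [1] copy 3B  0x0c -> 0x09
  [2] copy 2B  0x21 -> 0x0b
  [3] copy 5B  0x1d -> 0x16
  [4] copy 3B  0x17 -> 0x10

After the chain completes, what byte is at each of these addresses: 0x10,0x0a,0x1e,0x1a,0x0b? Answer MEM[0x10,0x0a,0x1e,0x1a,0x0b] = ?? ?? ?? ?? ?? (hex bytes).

MEM[0x10,0x0a,0x1e,0x1a,0x0b] = ce 9f ce 37 37

#0 dst[0x0f+4] := {0x3d,0xb9,0x37,0x7c}
#1 dst[0x09+3] := {0x69,0x9f,0xf2}
#2 dst[0x0b+2] := {0x37,0x7c}
#3 dst[0x16+5] := {0x1f,0xce,0x3d,0xb9,0x37}
#4 dst[0x10+3] := {0xce,0x3d,0xb9}
query mem[0x10]=0xce, mem[0x0a]=0x9f, mem[0x1e]=0xce, mem[0x1a]=0x37, mem[0x0b]=0x37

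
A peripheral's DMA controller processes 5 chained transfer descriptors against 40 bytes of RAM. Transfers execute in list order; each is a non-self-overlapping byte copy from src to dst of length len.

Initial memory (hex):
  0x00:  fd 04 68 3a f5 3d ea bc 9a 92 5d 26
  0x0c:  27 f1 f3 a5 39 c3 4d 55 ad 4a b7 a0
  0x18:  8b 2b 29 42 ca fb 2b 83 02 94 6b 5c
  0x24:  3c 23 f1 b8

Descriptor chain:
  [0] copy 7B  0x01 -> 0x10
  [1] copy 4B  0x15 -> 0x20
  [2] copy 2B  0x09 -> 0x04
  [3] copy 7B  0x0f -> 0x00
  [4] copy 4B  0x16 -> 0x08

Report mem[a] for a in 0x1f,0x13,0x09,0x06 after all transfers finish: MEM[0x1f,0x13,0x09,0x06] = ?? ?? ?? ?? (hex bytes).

MEM[0x1f,0x13,0x09,0x06] = 83 f5 a0 ea

[0] 0x01->0x10 len=7 : 04 68 3a f5 3d ea bc
[1] 0x15->0x20 len=4 : ea bc a0 8b
[2] 0x09->0x04 len=2 : 92 5d
[3] 0x0f->0x00 len=7 : a5 04 68 3a f5 3d ea
[4] 0x16->0x08 len=4 : bc a0 8b 2b
query mem[0x1f]=0x83, mem[0x13]=0xf5, mem[0x09]=0xa0, mem[0x06]=0xea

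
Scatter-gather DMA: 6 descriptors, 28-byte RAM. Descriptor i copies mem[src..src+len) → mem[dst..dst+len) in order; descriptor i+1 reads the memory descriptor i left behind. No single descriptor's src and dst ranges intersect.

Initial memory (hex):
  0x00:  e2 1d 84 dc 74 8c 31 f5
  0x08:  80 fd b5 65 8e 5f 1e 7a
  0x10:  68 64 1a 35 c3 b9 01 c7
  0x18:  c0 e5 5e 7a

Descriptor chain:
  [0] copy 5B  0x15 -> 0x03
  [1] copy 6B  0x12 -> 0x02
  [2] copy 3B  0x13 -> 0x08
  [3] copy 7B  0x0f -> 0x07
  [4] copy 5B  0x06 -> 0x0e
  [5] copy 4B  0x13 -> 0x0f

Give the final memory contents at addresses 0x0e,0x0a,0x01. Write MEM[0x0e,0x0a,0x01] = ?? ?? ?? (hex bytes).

#0 dst[0x03+5] := {0xb9,0x01,0xc7,0xc0,0xe5}
#1 dst[0x02+6] := {0x1a,0x35,0xc3,0xb9,0x01,0xc7}
#2 dst[0x08+3] := {0x35,0xc3,0xb9}
#3 dst[0x07+7] := {0x7a,0x68,0x64,0x1a,0x35,0xc3,0xb9}
#4 dst[0x0e+5] := {0x01,0x7a,0x68,0x64,0x1a}
#5 dst[0x0f+4] := {0x35,0xc3,0xb9,0x01}
query mem[0x0e]=0x01, mem[0x0a]=0x1a, mem[0x01]=0x1d

MEM[0x0e,0x0a,0x01] = 01 1a 1d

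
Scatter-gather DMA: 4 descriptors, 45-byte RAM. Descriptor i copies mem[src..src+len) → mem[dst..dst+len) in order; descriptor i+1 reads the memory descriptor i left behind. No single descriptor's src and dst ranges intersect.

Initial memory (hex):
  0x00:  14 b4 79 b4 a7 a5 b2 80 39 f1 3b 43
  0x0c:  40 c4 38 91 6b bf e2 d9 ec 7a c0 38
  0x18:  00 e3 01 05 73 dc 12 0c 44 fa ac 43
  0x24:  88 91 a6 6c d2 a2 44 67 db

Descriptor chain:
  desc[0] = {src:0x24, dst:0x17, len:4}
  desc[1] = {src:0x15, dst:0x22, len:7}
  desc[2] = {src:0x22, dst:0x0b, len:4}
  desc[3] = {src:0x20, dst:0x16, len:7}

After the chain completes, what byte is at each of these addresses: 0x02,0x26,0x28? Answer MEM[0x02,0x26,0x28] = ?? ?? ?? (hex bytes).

  after D0: wrote 4B at 0x17 = 8891a66c
  after D1: wrote 7B at 0x22 = 7ac08891a66c05
  after D2: wrote 4B at 0x0b = 7ac08891
  after D3: wrote 7B at 0x16 = 44fa7ac08891a6
query mem[0x02]=0x79, mem[0x26]=0xa6, mem[0x28]=0x05

MEM[0x02,0x26,0x28] = 79 a6 05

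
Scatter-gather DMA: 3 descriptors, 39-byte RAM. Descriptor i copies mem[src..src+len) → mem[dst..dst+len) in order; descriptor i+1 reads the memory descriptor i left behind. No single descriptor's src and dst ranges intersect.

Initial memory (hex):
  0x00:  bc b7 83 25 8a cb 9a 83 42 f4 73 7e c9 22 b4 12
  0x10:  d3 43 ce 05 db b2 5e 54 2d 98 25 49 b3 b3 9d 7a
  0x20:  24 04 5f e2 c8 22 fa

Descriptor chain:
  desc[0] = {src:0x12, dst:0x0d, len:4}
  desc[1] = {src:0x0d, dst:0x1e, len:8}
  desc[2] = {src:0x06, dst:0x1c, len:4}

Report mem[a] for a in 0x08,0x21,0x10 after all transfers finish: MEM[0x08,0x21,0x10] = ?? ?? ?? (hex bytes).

  after D0: wrote 4B at 0x0d = ce05dbb2
  after D1: wrote 8B at 0x1e = ce05dbb243ce05db
  after D2: wrote 4B at 0x1c = 9a8342f4
query mem[0x08]=0x42, mem[0x21]=0xb2, mem[0x10]=0xb2

MEM[0x08,0x21,0x10] = 42 b2 b2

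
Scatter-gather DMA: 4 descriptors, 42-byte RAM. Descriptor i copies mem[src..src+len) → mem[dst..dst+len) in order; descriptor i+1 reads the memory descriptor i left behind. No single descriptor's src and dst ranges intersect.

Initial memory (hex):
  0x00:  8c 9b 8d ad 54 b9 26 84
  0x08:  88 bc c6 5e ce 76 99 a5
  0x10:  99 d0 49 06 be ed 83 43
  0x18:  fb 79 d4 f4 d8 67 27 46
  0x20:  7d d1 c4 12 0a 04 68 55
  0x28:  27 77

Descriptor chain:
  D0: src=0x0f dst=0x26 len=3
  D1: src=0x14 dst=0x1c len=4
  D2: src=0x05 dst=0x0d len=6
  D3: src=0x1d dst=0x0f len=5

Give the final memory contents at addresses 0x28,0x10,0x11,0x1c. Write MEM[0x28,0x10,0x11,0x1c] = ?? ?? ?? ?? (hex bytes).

MEM[0x28,0x10,0x11,0x1c] = d0 83 43 be

D0: mem[0x26..0x28] <- [a5 99 d0]
D1: mem[0x1c..0x1f] <- [be ed 83 43]
D2: mem[0x0d..0x12] <- [b9 26 84 88 bc c6]
D3: mem[0x0f..0x13] <- [ed 83 43 7d d1]
query mem[0x28]=0xd0, mem[0x10]=0x83, mem[0x11]=0x43, mem[0x1c]=0xbe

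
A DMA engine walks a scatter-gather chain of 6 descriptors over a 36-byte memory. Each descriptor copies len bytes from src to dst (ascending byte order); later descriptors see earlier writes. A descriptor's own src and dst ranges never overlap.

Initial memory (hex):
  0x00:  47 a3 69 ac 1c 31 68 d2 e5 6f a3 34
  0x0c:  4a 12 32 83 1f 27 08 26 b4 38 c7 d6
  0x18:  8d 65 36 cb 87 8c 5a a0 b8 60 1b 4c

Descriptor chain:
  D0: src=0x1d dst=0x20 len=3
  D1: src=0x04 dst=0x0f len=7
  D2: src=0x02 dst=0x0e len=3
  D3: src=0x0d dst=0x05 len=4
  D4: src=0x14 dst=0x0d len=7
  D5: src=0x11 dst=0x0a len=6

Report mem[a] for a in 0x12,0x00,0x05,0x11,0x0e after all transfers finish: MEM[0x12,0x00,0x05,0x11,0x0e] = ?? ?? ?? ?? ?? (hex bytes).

MEM[0x12,0x00,0x05,0x11,0x0e] = 65 47 12 8d a3

[0] 0x1d->0x20 len=3 : 8c 5a a0
[1] 0x04->0x0f len=7 : 1c 31 68 d2 e5 6f a3
[2] 0x02->0x0e len=3 : 69 ac 1c
[3] 0x0d->0x05 len=4 : 12 69 ac 1c
[4] 0x14->0x0d len=7 : 6f a3 c7 d6 8d 65 36
[5] 0x11->0x0a len=6 : 8d 65 36 6f a3 c7
query mem[0x12]=0x65, mem[0x00]=0x47, mem[0x05]=0x12, mem[0x11]=0x8d, mem[0x0e]=0xa3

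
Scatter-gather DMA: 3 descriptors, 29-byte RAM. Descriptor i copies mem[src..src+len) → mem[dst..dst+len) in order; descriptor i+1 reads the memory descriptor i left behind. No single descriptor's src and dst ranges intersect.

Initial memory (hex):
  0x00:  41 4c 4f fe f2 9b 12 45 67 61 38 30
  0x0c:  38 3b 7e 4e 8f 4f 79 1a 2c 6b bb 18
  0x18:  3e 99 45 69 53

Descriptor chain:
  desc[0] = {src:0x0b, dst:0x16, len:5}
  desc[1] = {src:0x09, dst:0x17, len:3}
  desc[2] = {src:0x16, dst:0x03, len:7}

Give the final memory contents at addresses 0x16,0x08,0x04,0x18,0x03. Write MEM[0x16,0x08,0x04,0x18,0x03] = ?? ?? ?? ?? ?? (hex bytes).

D0: mem[0x16..0x1a] <- [30 38 3b 7e 4e]
D1: mem[0x17..0x19] <- [61 38 30]
D2: mem[0x03..0x09] <- [30 61 38 30 4e 69 53]
query mem[0x16]=0x30, mem[0x08]=0x69, mem[0x04]=0x61, mem[0x18]=0x38, mem[0x03]=0x30

MEM[0x16,0x08,0x04,0x18,0x03] = 30 69 61 38 30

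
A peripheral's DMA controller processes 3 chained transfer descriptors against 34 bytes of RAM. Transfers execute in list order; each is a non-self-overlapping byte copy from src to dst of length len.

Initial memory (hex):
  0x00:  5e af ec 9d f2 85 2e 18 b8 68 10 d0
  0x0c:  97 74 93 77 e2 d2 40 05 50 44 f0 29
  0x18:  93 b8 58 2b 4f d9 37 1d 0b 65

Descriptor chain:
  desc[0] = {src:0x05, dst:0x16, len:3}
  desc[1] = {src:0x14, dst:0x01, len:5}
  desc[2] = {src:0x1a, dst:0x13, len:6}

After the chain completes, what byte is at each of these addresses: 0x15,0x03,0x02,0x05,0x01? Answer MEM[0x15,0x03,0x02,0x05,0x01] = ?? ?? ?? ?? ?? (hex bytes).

MEM[0x15,0x03,0x02,0x05,0x01] = 4f 85 44 18 50

#0 dst[0x16+3] := {0x85,0x2e,0x18}
#1 dst[0x01+5] := {0x50,0x44,0x85,0x2e,0x18}
#2 dst[0x13+6] := {0x58,0x2b,0x4f,0xd9,0x37,0x1d}
query mem[0x15]=0x4f, mem[0x03]=0x85, mem[0x02]=0x44, mem[0x05]=0x18, mem[0x01]=0x50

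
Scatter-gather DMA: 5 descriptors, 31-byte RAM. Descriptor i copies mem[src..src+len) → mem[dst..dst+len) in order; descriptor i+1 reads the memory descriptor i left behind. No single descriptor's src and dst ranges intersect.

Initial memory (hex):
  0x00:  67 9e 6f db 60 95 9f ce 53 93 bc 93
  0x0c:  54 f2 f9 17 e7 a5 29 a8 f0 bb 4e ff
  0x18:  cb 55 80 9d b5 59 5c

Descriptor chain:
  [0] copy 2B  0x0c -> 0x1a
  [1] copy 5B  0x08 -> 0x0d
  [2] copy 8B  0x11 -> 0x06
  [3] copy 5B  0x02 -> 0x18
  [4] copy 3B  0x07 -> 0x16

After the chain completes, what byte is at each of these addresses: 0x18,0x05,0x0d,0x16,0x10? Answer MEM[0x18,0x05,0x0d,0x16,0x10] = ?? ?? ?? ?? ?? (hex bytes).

MEM[0x18,0x05,0x0d,0x16,0x10] = f0 95 cb 29 93

#0 dst[0x1a+2] := {0x54,0xf2}
#1 dst[0x0d+5] := {0x53,0x93,0xbc,0x93,0x54}
#2 dst[0x06+8] := {0x54,0x29,0xa8,0xf0,0xbb,0x4e,0xff,0xcb}
#3 dst[0x18+5] := {0x6f,0xdb,0x60,0x95,0x54}
#4 dst[0x16+3] := {0x29,0xa8,0xf0}
query mem[0x18]=0xf0, mem[0x05]=0x95, mem[0x0d]=0xcb, mem[0x16]=0x29, mem[0x10]=0x93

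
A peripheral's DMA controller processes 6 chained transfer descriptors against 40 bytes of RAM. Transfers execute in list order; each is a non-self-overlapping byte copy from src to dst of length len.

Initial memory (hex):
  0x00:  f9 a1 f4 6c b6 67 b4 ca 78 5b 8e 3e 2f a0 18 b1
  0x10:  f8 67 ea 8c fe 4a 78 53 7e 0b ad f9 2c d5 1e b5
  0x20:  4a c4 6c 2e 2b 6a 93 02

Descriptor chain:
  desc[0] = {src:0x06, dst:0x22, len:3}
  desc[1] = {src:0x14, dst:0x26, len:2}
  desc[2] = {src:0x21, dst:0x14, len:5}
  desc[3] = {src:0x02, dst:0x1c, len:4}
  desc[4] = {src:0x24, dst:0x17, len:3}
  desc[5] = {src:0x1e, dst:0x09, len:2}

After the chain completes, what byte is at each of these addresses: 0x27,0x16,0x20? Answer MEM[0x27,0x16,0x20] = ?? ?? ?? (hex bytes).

[0] 0x06->0x22 len=3 : b4 ca 78
[1] 0x14->0x26 len=2 : fe 4a
[2] 0x21->0x14 len=5 : c4 b4 ca 78 6a
[3] 0x02->0x1c len=4 : f4 6c b6 67
[4] 0x24->0x17 len=3 : 78 6a fe
[5] 0x1e->0x09 len=2 : b6 67
query mem[0x27]=0x4a, mem[0x16]=0xca, mem[0x20]=0x4a

MEM[0x27,0x16,0x20] = 4a ca 4a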